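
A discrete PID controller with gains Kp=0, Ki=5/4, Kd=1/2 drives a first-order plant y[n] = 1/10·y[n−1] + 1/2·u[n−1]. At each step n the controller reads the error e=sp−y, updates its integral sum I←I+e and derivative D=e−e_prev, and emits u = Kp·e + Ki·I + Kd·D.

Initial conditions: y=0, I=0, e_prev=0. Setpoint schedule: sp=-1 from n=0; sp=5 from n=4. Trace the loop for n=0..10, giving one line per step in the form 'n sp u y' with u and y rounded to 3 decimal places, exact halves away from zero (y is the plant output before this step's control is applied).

0 -1 -1.750 0.000
1 -1 -0.969 -0.875
2 -1 -2.093 -0.572
3 -1 -1.546 -1.104
4 5 8.432 -0.883
5 5 4.127 4.128
6 5 10.613 2.476
7 5 7.556 5.554
8 5 10.538 4.333
9 5 8.365 5.703
10 5 9.834 4.753

(exact arithmetic carried between steps; '≈' marks a value shown rounded to 6 d.p. or computed from one; I and e_prev carry over from the previous line; the table rounds u and y to 3 d.p., halves away from zero)
n=0: y=0, sp=-1, e=sp−y=-1; I=-1, D=e−e_prev=-1; u=0·(-1)+5/4·(-1)+1/2·(-1)=-1.75; next y=1/10·0+1/2·(-1.75)=-0.875
n=1: y=-0.875, sp=-1, e=sp−y=-0.125; I=-1.125, D=e−e_prev=0.875; u=0·(-0.125)+5/4·(-1.125)+1/2·0.875=-0.96875; next y=1/10·(-0.875)+1/2·(-0.96875)=-0.571875
n=2: y=-0.571875, sp=-1, e=sp−y=-0.428125; I=-1.553125, D=e−e_prev=-0.303125; u=0·(-0.428125)+5/4·(-1.553125)+1/2·(-0.303125)≈-2.092969; next y=1/10·(-0.571875)+1/2·(-2.092969)≈-1.103672
n=3: y≈-1.103672, sp=-1, e=sp−y≈0.103672; I≈-1.449453, D=e−e_prev≈0.531797; u=0·0.103672+5/4·(-1.449453)+1/2·0.531797≈-1.545918; next y=1/10·(-1.103672)+1/2·(-1.545918)≈-0.883326
n=4: y≈-0.883326, sp=5, e=sp−y≈5.883326; I≈4.433873, D=e−e_prev≈5.779654; u=0·5.883326+5/4·4.433873+1/2·5.779654≈8.432168; next y=1/10·(-0.883326)+1/2·8.432168≈4.127752
n=5: y≈4.127752, sp=5, e=sp−y≈0.872248; I≈5.306121, D=e−e_prev≈-5.011078; u=0·0.872248+5/4·5.306121+1/2·(-5.011078)≈4.127113; next y=1/10·4.127752+1/2·4.127113≈2.476332
n=6: y≈2.476332, sp=5, e=sp−y≈2.523668; I≈7.829790, D=e−e_prev≈1.651420; u=0·2.523668+5/4·7.829790+1/2·1.651420≈10.612947; next y=1/10·2.476332+1/2·10.612947≈5.554107
n=7: y≈5.554107, sp=5, e=sp−y≈-0.554107; I≈7.275683, D=e−e_prev≈-3.077775; u=0·(-0.554107)+5/4·7.275683+1/2·(-3.077775)≈7.555716; next y=1/10·5.554107+1/2·7.555716≈4.333269
n=8: y≈4.333269, sp=5, e=sp−y≈0.666731; I≈7.942414, D=e−e_prev≈1.220838; u=0·0.666731+5/4·7.942414+1/2·1.220838≈10.538437; next y=1/10·4.333269+1/2·10.538437≈5.702545
n=9: y≈5.702545, sp=5, e=sp−y≈-0.702545; I≈7.239869, D=e−e_prev≈-1.369277; u=0·(-0.702545)+5/4·7.239869+1/2·(-1.369277)≈8.365198; next y=1/10·5.702545+1/2·8.365198≈4.752853
n=10: y≈4.752853, sp=5, e=sp−y≈0.247147; I≈7.487015, D=e−e_prev≈0.949692; u=0·0.247147+5/4·7.487015+1/2·0.949692≈9.833615; next y=1/10·4.752853+1/2·9.833615≈5.392093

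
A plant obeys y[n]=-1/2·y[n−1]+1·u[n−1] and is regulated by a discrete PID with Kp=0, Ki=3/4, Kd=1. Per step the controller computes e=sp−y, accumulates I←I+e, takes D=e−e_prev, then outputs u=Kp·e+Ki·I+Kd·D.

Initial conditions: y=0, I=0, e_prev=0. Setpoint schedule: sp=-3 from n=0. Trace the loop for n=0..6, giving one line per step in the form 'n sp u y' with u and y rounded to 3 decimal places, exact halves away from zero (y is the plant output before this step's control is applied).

(exact arithmetic carried between steps; '≈' marks a value shown rounded to 6 d.p. or computed from one; I and e_prev carry over from the previous line; the table rounds u and y to 3 d.p., halves away from zero)
n=0: y=0, sp=-3, e=sp−y=-3; I=-3, D=e−e_prev=-3; u=0·(-3)+3/4·(-3)+1·(-3)=-5.25; next y=-1/2·0+1·(-5.25)=-5.25
n=1: y=-5.25, sp=-3, e=sp−y=2.25; I=-0.75, D=e−e_prev=5.25; u=0·2.25+3/4·(-0.75)+1·5.25=4.6875; next y=-1/2·(-5.25)+1·4.6875=7.3125
n=2: y=7.3125, sp=-3, e=sp−y=-10.3125; I=-11.0625, D=e−e_prev=-12.5625; u=0·(-10.3125)+3/4·(-11.0625)+1·(-12.5625)=-20.859375; next y=-1/2·7.3125+1·(-20.859375)=-24.515625
n=3: y=-24.515625, sp=-3, e=sp−y=21.515625; I=10.453125, D=e−e_prev=31.828125; u=0·21.515625+3/4·10.453125+1·31.828125≈39.667969; next y=-1/2·(-24.515625)+1·39.667969≈51.925781
n=4: y≈51.925781, sp=-3, e=sp−y≈-54.925781; I≈-44.472656, D=e−e_prev≈-76.441406; u=0·(-54.925781)+3/4·(-44.472656)+1·(-76.441406)≈-109.795898; next y=-1/2·51.925781+1·(-109.795898)≈-135.758789
n=5: y≈-135.758789, sp=-3, e=sp−y≈132.758789; I≈88.286133, D=e−e_prev≈187.684570; u=0·132.758789+3/4·88.286133+1·187.684570≈253.899170; next y=-1/2·(-135.758789)+1·253.899170≈321.778564
n=6: y≈321.778564, sp=-3, e=sp−y≈-324.778564; I≈-236.492432, D=e−e_prev≈-457.537354; u=0·(-324.778564)+3/4·(-236.492432)+1·(-457.537354)≈-634.906677; next y=-1/2·321.778564+1·(-634.906677)≈-795.795959

0 -3 -5.250 0.000
1 -3 4.688 -5.250
2 -3 -20.859 7.313
3 -3 39.668 -24.516
4 -3 -109.796 51.926
5 -3 253.899 -135.759
6 -3 -634.907 321.779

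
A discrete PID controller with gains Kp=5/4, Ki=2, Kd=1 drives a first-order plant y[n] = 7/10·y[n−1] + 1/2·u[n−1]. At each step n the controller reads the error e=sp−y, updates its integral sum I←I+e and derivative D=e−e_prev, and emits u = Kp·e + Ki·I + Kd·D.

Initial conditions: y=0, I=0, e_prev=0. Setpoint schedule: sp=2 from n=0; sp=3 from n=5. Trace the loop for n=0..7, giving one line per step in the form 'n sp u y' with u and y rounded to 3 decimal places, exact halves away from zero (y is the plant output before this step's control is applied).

(exact arithmetic carried between steps; '≈' marks a value shown rounded to 6 d.p. or computed from one; I and e_prev carry over from the previous line; the table rounds u and y to 3 d.p., halves away from zero)
n=0: y=0, sp=2, e=sp−y=2; I=2, D=e−e_prev=2; u=5/4·2+2·2+1·2=8.5; next y=7/10·0+1/2·8.5=4.25
n=1: y=4.25, sp=2, e=sp−y=-2.25; I=-0.25, D=e−e_prev=-4.25; u=5/4·(-2.25)+2·(-0.25)+1·(-4.25)=-7.5625; next y=7/10·4.25+1/2·(-7.5625)=-0.80625
n=2: y=-0.80625, sp=2, e=sp−y=2.80625; I=2.55625, D=e−e_prev=5.05625; u=5/4·2.80625+2·2.55625+1·5.05625≈13.676563; next y=7/10·(-0.80625)+1/2·13.676563≈6.273906
n=3: y≈6.273906, sp=2, e=sp−y≈-4.273906; I≈-1.717656, D=e−e_prev≈-7.080156; u=5/4·(-4.273906)+2·(-1.717656)+1·(-7.080156)≈-15.857852; next y=7/10·6.273906+1/2·(-15.857852)≈-3.537191
n=4: y≈-3.537191, sp=2, e=sp−y≈5.537191; I≈3.819535, D=e−e_prev≈9.811098; u=5/4·5.537191+2·3.819535+1·9.811098≈24.371657; next y=7/10·(-3.537191)+1/2·24.371657≈9.709795
n=5: y≈9.709795, sp=3, e=sp−y≈-6.709795; I≈-2.890259, D=e−e_prev≈-12.246986; u=5/4·(-6.709795)+2·(-2.890259)+1·(-12.246986)≈-26.414748; next y=7/10·9.709795+1/2·(-26.414748)≈-6.410518
n=6: y≈-6.410518, sp=3, e=sp−y≈9.410518; I≈6.520258, D=e−e_prev≈16.120313; u=5/4·9.410518+2·6.520258+1·16.120313≈40.923977; next y=7/10·(-6.410518)+1/2·40.923977≈15.974626
n=7: y≈15.974626, sp=3, e=sp−y≈-12.974626; I≈-6.454367, D=e−e_prev≈-22.385144; u=5/4·(-12.974626)+2·(-6.454367)+1·(-22.385144)≈-51.512161; next y=7/10·15.974626+1/2·(-51.512161)≈-14.573842

0 2 8.500 0.000
1 2 -7.563 4.250
2 2 13.677 -0.806
3 2 -15.858 6.274
4 2 24.372 -3.537
5 3 -26.415 9.710
6 3 40.924 -6.411
7 3 -51.512 15.975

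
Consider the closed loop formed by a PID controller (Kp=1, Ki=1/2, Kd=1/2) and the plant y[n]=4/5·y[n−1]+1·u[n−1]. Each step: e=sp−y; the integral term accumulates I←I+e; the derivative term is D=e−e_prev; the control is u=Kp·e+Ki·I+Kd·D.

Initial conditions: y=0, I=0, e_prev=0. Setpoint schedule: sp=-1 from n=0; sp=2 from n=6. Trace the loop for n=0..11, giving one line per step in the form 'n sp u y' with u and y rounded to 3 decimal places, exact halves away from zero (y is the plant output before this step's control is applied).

(exact arithmetic carried between steps; '≈' marks a value shown rounded to 6 d.p. or computed from one; I and e_prev carry over from the previous line; the table rounds u and y to 3 d.p., halves away from zero)
n=0: y=0, sp=-1, e=sp−y=-1; I=-1, D=e−e_prev=-1; u=1·(-1)+1/2·(-1)+1/2·(-1)=-2; next y=4/5·0+1·(-2)=-2
n=1: y=-2, sp=-1, e=sp−y=1; I=0, D=e−e_prev=2; u=1·1+1/2·0+1/2·2=2; next y=4/5·(-2)+1·2=0.4
n=2: y=0.4, sp=-1, e=sp−y=-1.4; I=-1.4, D=e−e_prev=-2.4; u=1·(-1.4)+1/2·(-1.4)+1/2·(-2.4)=-3.3; next y=4/5·0.4+1·(-3.3)=-2.98
n=3: y=-2.98, sp=-1, e=sp−y=1.98; I=0.58, D=e−e_prev=3.38; u=1·1.98+1/2·0.58+1/2·3.38=3.96; next y=4/5·(-2.98)+1·3.96=1.576
n=4: y=1.576, sp=-1, e=sp−y=-2.576; I=-1.996, D=e−e_prev=-4.556; u=1·(-2.576)+1/2·(-1.996)+1/2·(-4.556)=-5.852; next y=4/5·1.576+1·(-5.852)=-4.5912
n=5: y=-4.5912, sp=-1, e=sp−y=3.5912; I=1.5952, D=e−e_prev=6.1672; u=1·3.5912+1/2·1.5952+1/2·6.1672=7.4724; next y=4/5·(-4.5912)+1·7.4724=3.79944
n=6: y=3.79944, sp=2, e=sp−y=-1.79944; I=-0.20424, D=e−e_prev=-5.39064; u=1·(-1.79944)+1/2·(-0.20424)+1/2·(-5.39064)=-4.59688; next y=4/5·3.79944+1·(-4.59688)=-1.557328
n=7: y=-1.557328, sp=2, e=sp−y=3.557328; I=3.353088, D=e−e_prev=5.356768; u=1·3.557328+1/2·3.353088+1/2·5.356768=7.912256; next y=4/5·(-1.557328)+1·7.912256≈6.666394
n=8: y≈6.666394, sp=2, e=sp−y≈-4.666394; I≈-1.313306, D=e−e_prev≈-8.223722; u=1·(-4.666394)+1/2·(-1.313306)+1/2·(-8.223722)≈-9.434907; next y=4/5·6.666394+1·(-9.434907)≈-4.101792
n=9: y≈-4.101792, sp=2, e=sp−y≈6.101792; I≈4.788487, D=e−e_prev≈10.768186; u=1·6.101792+1/2·4.788487+1/2·10.768186≈13.880129; next y=4/5·(-4.101792)+1·13.880129≈10.598695
n=10: y≈10.598695, sp=2, e=sp−y≈-8.598695; I≈-3.810208, D=e−e_prev≈-14.700487; u=1·(-8.598695)+1/2·(-3.810208)+1/2·(-14.700487)≈-17.854042; next y=4/5·10.598695+1·(-17.854042)≈-9.375087
n=11: y≈-9.375087, sp=2, e=sp−y≈11.375087; I≈7.564878, D=e−e_prev≈19.973781; u=1·11.375087+1/2·7.564878+1/2·19.973781≈25.144416; next y=4/5·(-9.375087)+1·25.144416≈17.644347

0 -1 -2.000 0.000
1 -1 2.000 -2.000
2 -1 -3.300 0.400
3 -1 3.960 -2.980
4 -1 -5.852 1.576
5 -1 7.472 -4.591
6 2 -4.597 3.799
7 2 7.912 -1.557
8 2 -9.435 6.666
9 2 13.880 -4.102
10 2 -17.854 10.599
11 2 25.144 -9.375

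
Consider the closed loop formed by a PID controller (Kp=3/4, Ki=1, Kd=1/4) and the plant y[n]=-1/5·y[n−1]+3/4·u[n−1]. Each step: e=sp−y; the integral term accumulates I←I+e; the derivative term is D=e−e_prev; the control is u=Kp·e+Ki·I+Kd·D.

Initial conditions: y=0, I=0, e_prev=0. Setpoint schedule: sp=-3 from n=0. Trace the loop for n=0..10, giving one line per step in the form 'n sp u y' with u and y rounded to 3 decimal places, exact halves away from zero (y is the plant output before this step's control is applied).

0 -3 -6.000 0.000
1 -3 0.750 -4.500
2 -3 -10.800 1.463
3 -3 5.938 -8.393
4 -3 -20.182 6.132
5 -3 19.307 -16.363
6 -3 -41.186 17.753
7 -3 50.976 -34.440
8 -3 -89.752 45.120
9 -3 124.935 -76.338
10 -3 -202.706 108.969

(exact arithmetic carried between steps; '≈' marks a value shown rounded to 6 d.p. or computed from one; I and e_prev carry over from the previous line; the table rounds u and y to 3 d.p., halves away from zero)
n=0: y=0, sp=-3, e=sp−y=-3; I=-3, D=e−e_prev=-3; u=3/4·(-3)+1·(-3)+1/4·(-3)=-6; next y=-1/5·0+3/4·(-6)=-4.5
n=1: y=-4.5, sp=-3, e=sp−y=1.5; I=-1.5, D=e−e_prev=4.5; u=3/4·1.5+1·(-1.5)+1/4·4.5=0.75; next y=-1/5·(-4.5)+3/4·0.75=1.4625
n=2: y=1.4625, sp=-3, e=sp−y=-4.4625; I=-5.9625, D=e−e_prev=-5.9625; u=3/4·(-4.4625)+1·(-5.9625)+1/4·(-5.9625)=-10.8; next y=-1/5·1.4625+3/4·(-10.8)=-8.3925
n=3: y=-8.3925, sp=-3, e=sp−y=5.3925; I=-0.57, D=e−e_prev=9.855; u=3/4·5.3925+1·(-0.57)+1/4·9.855=5.938125; next y=-1/5·(-8.3925)+3/4·5.938125≈6.132094
n=4: y≈6.132094, sp=-3, e=sp−y≈-9.132094; I≈-9.702094, D=e−e_prev≈-14.524594; u=3/4·(-9.132094)+1·(-9.702094)+1/4·(-14.524594)≈-20.182313; next y=-1/5·6.132094+3/4·(-20.182313)≈-16.363153
n=5: y≈-16.363153, sp=-3, e=sp−y≈13.363153; I≈3.661059, D=e−e_prev≈22.495247; u=3/4·13.363153+1·3.661059+1/4·22.495247≈19.307236; next y=-1/5·(-16.363153)+3/4·19.307236≈17.753058
n=6: y≈17.753058, sp=-3, e=sp−y≈-20.753058; I≈-17.091998, D=e−e_prev≈-34.116211; u=3/4·(-20.753058)+1·(-17.091998)+1/4·(-34.116211)≈-41.185844; next y=-1/5·17.753058+3/4·(-41.185844)≈-34.439995
n=7: y≈-34.439995, sp=-3, e=sp−y≈31.439995; I≈14.347996, D=e−e_prev≈52.193052; u=3/4·31.439995+1·14.347996+1/4·52.193052≈50.976255; next y=-1/5·(-34.439995)+3/4·50.976255≈45.120190
n=8: y≈45.120190, sp=-3, e=sp−y≈-48.120190; I≈-33.772194, D=e−e_prev≈-79.560185; u=3/4·(-48.120190)+1·(-33.772194)+1/4·(-79.560185)≈-89.752383; next y=-1/5·45.120190+3/4·(-89.752383)≈-76.338325
n=9: y≈-76.338325, sp=-3, e=sp−y≈73.338325; I≈39.566131, D=e−e_prev≈121.458516; u=3/4·73.338325+1·39.566131+1/4·121.458516≈124.934504; next y=-1/5·(-76.338325)+3/4·124.934504≈108.968543
n=10: y≈108.968543, sp=-3, e=sp−y≈-111.968543; I≈-72.402412, D=e−e_prev≈-185.306869; u=3/4·(-111.968543)+1·(-72.402412)+1/4·(-185.306869)≈-202.705537; next y=-1/5·108.968543+3/4·(-202.705537)≈-173.822861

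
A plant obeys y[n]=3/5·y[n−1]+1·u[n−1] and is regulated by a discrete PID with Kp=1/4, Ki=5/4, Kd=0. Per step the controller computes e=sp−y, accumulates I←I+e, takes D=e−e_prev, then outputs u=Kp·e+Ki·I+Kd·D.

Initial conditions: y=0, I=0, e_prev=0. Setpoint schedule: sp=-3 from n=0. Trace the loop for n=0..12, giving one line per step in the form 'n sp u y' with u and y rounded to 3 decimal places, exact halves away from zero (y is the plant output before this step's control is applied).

0 -3 -4.500 0.000
1 -3 -1.500 -4.500
2 -3 -0.075 -4.200
3 -3 -0.983 -2.595
4 -3 -1.572 -2.540
5 -3 -1.313 -3.096
6 -3 -1.081 -3.171
7 -3 -1.148 -2.984
8 -3 -1.236 -2.939
9 -3 -1.222 -3.000
10 -3 -1.189 -3.021
11 -3 -1.191 -3.002
12 -3 -1.203 -2.993

(exact arithmetic carried between steps; '≈' marks a value shown rounded to 6 d.p. or computed from one; I and e_prev carry over from the previous line; the table rounds u and y to 3 d.p., halves away from zero)
n=0: y=0, sp=-3, e=sp−y=-3; I=-3, D=e−e_prev=-3; u=1/4·(-3)+5/4·(-3)+0·(-3)=-4.5; next y=3/5·0+1·(-4.5)=-4.5
n=1: y=-4.5, sp=-3, e=sp−y=1.5; I=-1.5, D=e−e_prev=4.5; u=1/4·1.5+5/4·(-1.5)+0·4.5=-1.5; next y=3/5·(-4.5)+1·(-1.5)=-4.2
n=2: y=-4.2, sp=-3, e=sp−y=1.2; I=-0.3, D=e−e_prev=-0.3; u=1/4·1.2+5/4·(-0.3)+0·(-0.3)=-0.075; next y=3/5·(-4.2)+1·(-0.075)=-2.595
n=3: y=-2.595, sp=-3, e=sp−y=-0.405; I=-0.705, D=e−e_prev=-1.605; u=1/4·(-0.405)+5/4·(-0.705)+0·(-1.605)=-0.9825; next y=3/5·(-2.595)+1·(-0.9825)=-2.5395
n=4: y=-2.5395, sp=-3, e=sp−y=-0.4605; I=-1.1655, D=e−e_prev=-0.0555; u=1/4·(-0.4605)+5/4·(-1.1655)+0·(-0.0555)=-1.572; next y=3/5·(-2.5395)+1·(-1.572)=-3.0957
n=5: y=-3.0957, sp=-3, e=sp−y=0.0957; I=-1.0698, D=e−e_prev=0.5562; u=1/4·0.0957+5/4·(-1.0698)+0·0.5562=-1.313325; next y=3/5·(-3.0957)+1·(-1.313325)=-3.170745
n=6: y=-3.170745, sp=-3, e=sp−y=0.170745; I=-0.899055, D=e−e_prev=0.075045; u=1/4·0.170745+5/4·(-0.899055)+0·0.075045≈-1.081133; next y=3/5·(-3.170745)+1·(-1.081133)≈-2.983580
n=7: y≈-2.983580, sp=-3, e=sp−y≈-0.016421; I≈-0.915476, D=e−e_prev≈-0.187166; u=1/4·(-0.016421)+5/4·(-0.915476)+0·(-0.187166)≈-1.148450; next y=3/5·(-2.983580)+1·(-1.148450)≈-2.938597
n=8: y≈-2.938597, sp=-3, e=sp−y≈-0.061403; I≈-0.976878, D=e−e_prev≈-0.044982; u=1/4·(-0.061403)+5/4·(-0.976878)+0·(-0.044982)≈-1.236449; next y=3/5·(-2.938597)+1·(-1.236449)≈-2.999607
n=9: y≈-2.999607, sp=-3, e=sp−y≈-0.000393; I≈-0.977271, D=e−e_prev≈0.061010; u=1/4·(-0.000393)+5/4·(-0.977271)+0·0.061010≈-1.221688; next y=3/5·(-2.999607)+1·(-1.221688)≈-3.021452
n=10: y≈-3.021452, sp=-3, e=sp−y≈0.021452; I≈-0.955820, D=e−e_prev≈0.021845; u=1/4·0.021452+5/4·(-0.955820)+0·0.021845≈-1.189412; next y=3/5·(-3.021452)+1·(-1.189412)≈-3.002283
n=11: y≈-3.002283, sp=-3, e=sp−y≈0.002283; I≈-0.953537, D=e−e_prev≈-0.019169; u=1/4·0.002283+5/4·(-0.953537)+0·(-0.019169)≈-1.191351; next y=3/5·(-3.002283)+1·(-1.191351)≈-2.992720
n=12: y≈-2.992720, sp=-3, e=sp−y≈-0.007280; I≈-0.960817, D=e−e_prev≈-0.009563; u=1/4·(-0.007280)+5/4·(-0.960817)+0·(-0.009563)≈-1.202841; next y=3/5·(-2.992720)+1·(-1.202841)≈-2.998473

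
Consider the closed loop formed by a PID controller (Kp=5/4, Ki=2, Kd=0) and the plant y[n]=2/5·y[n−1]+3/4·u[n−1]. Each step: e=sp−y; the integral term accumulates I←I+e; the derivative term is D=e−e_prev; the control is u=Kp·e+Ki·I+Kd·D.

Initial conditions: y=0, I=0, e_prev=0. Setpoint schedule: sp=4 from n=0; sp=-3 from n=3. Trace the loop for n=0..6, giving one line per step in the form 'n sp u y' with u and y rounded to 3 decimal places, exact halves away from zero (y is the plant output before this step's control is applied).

(exact arithmetic carried between steps; '≈' marks a value shown rounded to 6 d.p. or computed from one; I and e_prev carry over from the previous line; the table rounds u and y to 3 d.p., halves away from zero)
n=0: y=0, sp=4, e=sp−y=4; I=4, D=e−e_prev=4; u=5/4·4+2·4+0·4=13; next y=2/5·0+3/4·13=9.75
n=1: y=9.75, sp=4, e=sp−y=-5.75; I=-1.75, D=e−e_prev=-9.75; u=5/4·(-5.75)+2·(-1.75)+0·(-9.75)=-10.6875; next y=2/5·9.75+3/4·(-10.6875)=-4.115625
n=2: y=-4.115625, sp=4, e=sp−y=8.115625; I=6.365625, D=e−e_prev=13.865625; u=5/4·8.115625+2·6.365625+0·13.865625≈22.875781; next y=2/5·(-4.115625)+3/4·22.875781≈15.510586
n=3: y≈15.510586, sp=-3, e=sp−y≈-18.510586; I≈-12.144961, D=e−e_prev≈-26.626211; u=5/4·(-18.510586)+2·(-12.144961)+0·(-26.626211)≈-47.428154; next y=2/5·15.510586+3/4·(-47.428154)≈-29.366881
n=4: y≈-29.366881, sp=-3, e=sp−y≈26.366881; I≈14.221920, D=e−e_prev≈44.877467; u=5/4·26.366881+2·14.221920+0·44.877467≈61.402443; next y=2/5·(-29.366881)+3/4·61.402443≈34.305079
n=5: y≈34.305079, sp=-3, e=sp−y≈-37.305079; I≈-23.083159, D=e−e_prev≈-63.671961; u=5/4·(-37.305079)+2·(-23.083159)+0·(-63.671961)≈-92.797667; next y=2/5·34.305079+3/4·(-92.797667)≈-55.876219
n=6: y≈-55.876219, sp=-3, e=sp−y≈52.876219; I≈29.793060, D=e−e_prev≈90.181298; u=5/4·52.876219+2·29.793060+0·90.181298≈125.681392; next y=2/5·(-55.876219)+3/4·125.681392≈71.910557

0 4 13.000 0.000
1 4 -10.688 9.750
2 4 22.876 -4.116
3 -3 -47.428 15.511
4 -3 61.402 -29.367
5 -3 -92.798 34.305
6 -3 125.681 -55.876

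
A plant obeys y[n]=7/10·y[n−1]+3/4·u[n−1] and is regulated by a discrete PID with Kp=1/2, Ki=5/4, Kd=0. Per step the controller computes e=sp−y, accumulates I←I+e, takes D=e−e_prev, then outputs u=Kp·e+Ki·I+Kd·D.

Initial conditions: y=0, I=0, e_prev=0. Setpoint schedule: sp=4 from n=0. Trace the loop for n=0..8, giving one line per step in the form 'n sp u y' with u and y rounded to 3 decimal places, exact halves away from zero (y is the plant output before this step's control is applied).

0 4 7.000 0.000
1 4 2.813 5.250
2 4 0.315 5.784
3 4 0.708 4.285
4 4 1.672 3.531
5 4 1.918 3.725
6 4 1.700 4.046
7 4 1.535 4.107
8 4 1.543 4.027

(exact arithmetic carried between steps; '≈' marks a value shown rounded to 6 d.p. or computed from one; I and e_prev carry over from the previous line; the table rounds u and y to 3 d.p., halves away from zero)
n=0: y=0, sp=4, e=sp−y=4; I=4, D=e−e_prev=4; u=1/2·4+5/4·4+0·4=7; next y=7/10·0+3/4·7=5.25
n=1: y=5.25, sp=4, e=sp−y=-1.25; I=2.75, D=e−e_prev=-5.25; u=1/2·(-1.25)+5/4·2.75+0·(-5.25)=2.8125; next y=7/10·5.25+3/4·2.8125=5.784375
n=2: y=5.784375, sp=4, e=sp−y=-1.784375; I=0.965625, D=e−e_prev=-0.534375; u=1/2·(-1.784375)+5/4·0.965625+0·(-0.534375)≈0.314844; next y=7/10·5.784375+3/4·0.314844≈4.285195
n=3: y≈4.285195, sp=4, e=sp−y≈-0.285195; I≈0.680430, D=e−e_prev≈1.499180; u=1/2·(-0.285195)+5/4·0.680430+0·1.499180≈0.707939; next y=7/10·4.285195+3/4·0.707939≈3.530591
n=4: y≈3.530591, sp=4, e=sp−y≈0.469409; I≈1.149838, D=e−e_prev≈0.754604; u=1/2·0.469409+5/4·1.149838+0·0.754604≈1.672002; next y=7/10·3.530591+3/4·1.672002≈3.725416
n=5: y≈3.725416, sp=4, e=sp−y≈0.274584; I≈1.424423, D=e−e_prev≈-0.194824; u=1/2·0.274584+5/4·1.424423+0·(-0.194824)≈1.917821; next y=7/10·3.725416+3/4·1.917821≈4.046156
n=6: y≈4.046156, sp=4, e=sp−y≈-0.046156; I≈1.378266, D=e−e_prev≈-0.320741; u=1/2·(-0.046156)+5/4·1.378266+0·(-0.320741)≈1.699755; next y=7/10·4.046156+3/4·1.699755≈4.107126
n=7: y≈4.107126, sp=4, e=sp−y≈-0.107126; I≈1.271141, D=e−e_prev≈-0.060969; u=1/2·(-0.107126)+5/4·1.271141+0·(-0.060969)≈1.535363; next y=7/10·4.107126+3/4·1.535363≈4.026510
n=8: y≈4.026510, sp=4, e=sp−y≈-0.026510; I≈1.244631, D=e−e_prev≈0.080615; u=1/2·(-0.026510)+5/4·1.244631+0·0.080615≈1.542533; next y=7/10·4.026510+3/4·1.542533≈3.975457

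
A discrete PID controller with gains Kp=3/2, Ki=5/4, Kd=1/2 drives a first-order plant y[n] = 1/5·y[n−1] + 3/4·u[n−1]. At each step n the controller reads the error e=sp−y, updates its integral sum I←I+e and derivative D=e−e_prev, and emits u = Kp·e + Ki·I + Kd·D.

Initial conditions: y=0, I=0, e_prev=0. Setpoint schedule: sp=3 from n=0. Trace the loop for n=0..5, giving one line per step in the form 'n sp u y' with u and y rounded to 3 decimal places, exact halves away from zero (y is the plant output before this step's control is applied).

(exact arithmetic carried between steps; '≈' marks a value shown rounded to 6 d.p. or computed from one; I and e_prev carry over from the previous line; the table rounds u and y to 3 d.p., halves away from zero)
n=0: y=0, sp=3, e=sp−y=3; I=3, D=e−e_prev=3; u=3/2·3+5/4·3+1/2·3=9.75; next y=1/5·0+3/4·9.75=7.3125
n=1: y=7.3125, sp=3, e=sp−y=-4.3125; I=-1.3125, D=e−e_prev=-7.3125; u=3/2·(-4.3125)+5/4·(-1.3125)+1/2·(-7.3125)=-11.765625; next y=1/5·7.3125+3/4·(-11.765625)≈-7.361719
n=2: y≈-7.361719, sp=3, e=sp−y≈10.361719; I≈9.049219, D=e−e_prev≈14.674219; u=3/2·10.361719+5/4·9.049219+1/2·14.674219≈34.191211; next y=1/5·(-7.361719)+3/4·34.191211≈24.171064
n=3: y≈24.171064, sp=3, e=sp−y≈-21.171064; I≈-12.121846, D=e−e_prev≈-31.532783; u=3/2·(-21.171064)+5/4·(-12.121846)+1/2·(-31.532783)≈-62.675295; next y=1/5·24.171064+3/4·(-62.675295)≈-42.172259
n=4: y≈-42.172259, sp=3, e=sp−y≈45.172259; I≈33.050413, D=e−e_prev≈66.343323; u=3/2·45.172259+5/4·33.050413+1/2·66.343323≈142.243066; next y=1/5·(-42.172259)+3/4·142.243066≈98.247848
n=5: y≈98.247848, sp=3, e=sp−y≈-95.247848; I≈-62.197435, D=e−e_prev≈-140.420106; u=3/2·(-95.247848)+5/4·(-62.197435)+1/2·(-140.420106)≈-290.828618; next y=1/5·98.247848+3/4·(-290.828618)≈-198.471894

0 3 9.750 0.000
1 3 -11.766 7.313
2 3 34.191 -7.362
3 3 -62.675 24.171
4 3 142.243 -42.172
5 3 -290.829 98.248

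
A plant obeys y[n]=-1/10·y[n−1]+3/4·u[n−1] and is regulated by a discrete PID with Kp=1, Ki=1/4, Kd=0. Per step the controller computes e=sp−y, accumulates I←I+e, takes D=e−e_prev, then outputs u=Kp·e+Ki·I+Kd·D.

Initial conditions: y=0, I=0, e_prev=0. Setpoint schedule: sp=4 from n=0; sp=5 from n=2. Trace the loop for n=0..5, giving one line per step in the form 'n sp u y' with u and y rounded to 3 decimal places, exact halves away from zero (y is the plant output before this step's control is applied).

0 4 5.000 0.000
1 4 1.313 3.750
2 5 6.551 0.609
3 5 2.345 4.852
4 5 6.855 1.274
5 5 3.111 5.014

(exact arithmetic carried between steps; '≈' marks a value shown rounded to 6 d.p. or computed from one; I and e_prev carry over from the previous line; the table rounds u and y to 3 d.p., halves away from zero)
n=0: y=0, sp=4, e=sp−y=4; I=4, D=e−e_prev=4; u=1·4+1/4·4+0·4=5; next y=-1/10·0+3/4·5=3.75
n=1: y=3.75, sp=4, e=sp−y=0.25; I=4.25, D=e−e_prev=-3.75; u=1·0.25+1/4·4.25+0·(-3.75)=1.3125; next y=-1/10·3.75+3/4·1.3125=0.609375
n=2: y=0.609375, sp=5, e=sp−y=4.390625; I=8.640625, D=e−e_prev=4.140625; u=1·4.390625+1/4·8.640625+0·4.140625≈6.550781; next y=-1/10·0.609375+3/4·6.550781≈4.852148
n=3: y≈4.852148, sp=5, e=sp−y≈0.147852; I≈8.788477, D=e−e_prev≈-4.242773; u=1·0.147852+1/4·8.788477+0·(-4.242773)≈2.344971; next y=-1/10·4.852148+3/4·2.344971≈1.273513
n=4: y≈1.273513, sp=5, e=sp−y≈3.726487; I≈12.514963, D=e−e_prev≈3.578635; u=1·3.726487+1/4·12.514963+0·3.578635≈6.855228; next y=-1/10·1.273513+3/4·6.855228≈5.014069
n=5: y≈5.014069, sp=5, e=sp−y≈-0.014069; I≈12.500894, D=e−e_prev≈-3.740556; u=1·(-0.014069)+1/4·12.500894+0·(-3.740556)≈3.111154; next y=-1/10·5.014069+3/4·3.111154≈1.831959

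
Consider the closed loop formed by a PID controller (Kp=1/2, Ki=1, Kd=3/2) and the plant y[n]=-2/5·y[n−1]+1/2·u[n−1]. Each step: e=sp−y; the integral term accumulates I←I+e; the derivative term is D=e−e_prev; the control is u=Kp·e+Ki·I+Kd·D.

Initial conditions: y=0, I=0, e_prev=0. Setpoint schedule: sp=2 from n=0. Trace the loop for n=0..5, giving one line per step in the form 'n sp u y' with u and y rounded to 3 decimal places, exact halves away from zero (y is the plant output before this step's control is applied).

(exact arithmetic carried between steps; '≈' marks a value shown rounded to 6 d.p. or computed from one; I and e_prev carry over from the previous line; the table rounds u and y to 3 d.p., halves away from zero)
n=0: y=0, sp=2, e=sp−y=2; I=2, D=e−e_prev=2; u=1/2·2+1·2+3/2·2=6; next y=-2/5·0+1/2·6=3
n=1: y=3, sp=2, e=sp−y=-1; I=1, D=e−e_prev=-3; u=1/2·(-1)+1·1+3/2·(-3)=-4; next y=-2/5·3+1/2·(-4)=-3.2
n=2: y=-3.2, sp=2, e=sp−y=5.2; I=6.2, D=e−e_prev=6.2; u=1/2·5.2+1·6.2+3/2·6.2=18.1; next y=-2/5·(-3.2)+1/2·18.1=10.33
n=3: y=10.33, sp=2, e=sp−y=-8.33; I=-2.13, D=e−e_prev=-13.53; u=1/2·(-8.33)+1·(-2.13)+3/2·(-13.53)=-26.59; next y=-2/5·10.33+1/2·(-26.59)=-17.427
n=4: y=-17.427, sp=2, e=sp−y=19.427; I=17.297, D=e−e_prev=27.757; u=1/2·19.427+1·17.297+3/2·27.757=68.646; next y=-2/5·(-17.427)+1/2·68.646=41.2938
n=5: y=41.2938, sp=2, e=sp−y=-39.2938; I=-21.9968, D=e−e_prev=-58.7208; u=1/2·(-39.2938)+1·(-21.9968)+3/2·(-58.7208)=-129.7249; next y=-2/5·41.2938+1/2·(-129.7249)=-81.37997

0 2 6.000 0.000
1 2 -4.000 3.000
2 2 18.100 -3.200
3 2 -26.590 10.330
4 2 68.646 -17.427
5 2 -129.725 41.294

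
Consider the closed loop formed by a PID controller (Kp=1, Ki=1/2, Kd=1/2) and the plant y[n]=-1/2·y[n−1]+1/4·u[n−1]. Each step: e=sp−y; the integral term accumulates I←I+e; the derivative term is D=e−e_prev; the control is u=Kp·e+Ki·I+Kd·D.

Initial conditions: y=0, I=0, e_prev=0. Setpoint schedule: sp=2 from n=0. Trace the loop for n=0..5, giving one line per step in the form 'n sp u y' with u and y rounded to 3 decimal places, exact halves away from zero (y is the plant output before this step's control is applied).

0 2 4.000 0.000
1 2 2.000 1.000
2 2 5.000 0.000
3 2 3.000 1.250
4 2 6.250 0.125
5 2 3.875 1.500

(exact arithmetic carried between steps; '≈' marks a value shown rounded to 6 d.p. or computed from one; I and e_prev carry over from the previous line; the table rounds u and y to 3 d.p., halves away from zero)
n=0: y=0, sp=2, e=sp−y=2; I=2, D=e−e_prev=2; u=1·2+1/2·2+1/2·2=4; next y=-1/2·0+1/4·4=1
n=1: y=1, sp=2, e=sp−y=1; I=3, D=e−e_prev=-1; u=1·1+1/2·3+1/2·(-1)=2; next y=-1/2·1+1/4·2=0
n=2: y=0, sp=2, e=sp−y=2; I=5, D=e−e_prev=1; u=1·2+1/2·5+1/2·1=5; next y=-1/2·0+1/4·5=1.25
n=3: y=1.25, sp=2, e=sp−y=0.75; I=5.75, D=e−e_prev=-1.25; u=1·0.75+1/2·5.75+1/2·(-1.25)=3; next y=-1/2·1.25+1/4·3=0.125
n=4: y=0.125, sp=2, e=sp−y=1.875; I=7.625, D=e−e_prev=1.125; u=1·1.875+1/2·7.625+1/2·1.125=6.25; next y=-1/2·0.125+1/4·6.25=1.5
n=5: y=1.5, sp=2, e=sp−y=0.5; I=8.125, D=e−e_prev=-1.375; u=1·0.5+1/2·8.125+1/2·(-1.375)=3.875; next y=-1/2·1.5+1/4·3.875=0.21875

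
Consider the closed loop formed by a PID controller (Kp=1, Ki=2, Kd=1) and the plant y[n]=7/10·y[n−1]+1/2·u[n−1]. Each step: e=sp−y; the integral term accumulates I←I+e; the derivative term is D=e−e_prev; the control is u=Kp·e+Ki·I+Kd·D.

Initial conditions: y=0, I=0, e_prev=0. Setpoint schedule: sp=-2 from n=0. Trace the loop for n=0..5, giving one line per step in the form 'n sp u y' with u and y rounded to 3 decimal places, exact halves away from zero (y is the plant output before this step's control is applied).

0 -2 -8.000 0.000
1 -2 6.000 -4.000
2 -2 -10.800 0.200
3 -2 10.840 -5.260
4 -2 -16.092 1.738
5 -2 17.700 -6.829

(exact arithmetic carried between steps; '≈' marks a value shown rounded to 6 d.p. or computed from one; I and e_prev carry over from the previous line; the table rounds u and y to 3 d.p., halves away from zero)
n=0: y=0, sp=-2, e=sp−y=-2; I=-2, D=e−e_prev=-2; u=1·(-2)+2·(-2)+1·(-2)=-8; next y=7/10·0+1/2·(-8)=-4
n=1: y=-4, sp=-2, e=sp−y=2; I=0, D=e−e_prev=4; u=1·2+2·0+1·4=6; next y=7/10·(-4)+1/2·6=0.2
n=2: y=0.2, sp=-2, e=sp−y=-2.2; I=-2.2, D=e−e_prev=-4.2; u=1·(-2.2)+2·(-2.2)+1·(-4.2)=-10.8; next y=7/10·0.2+1/2·(-10.8)=-5.26
n=3: y=-5.26, sp=-2, e=sp−y=3.26; I=1.06, D=e−e_prev=5.46; u=1·3.26+2·1.06+1·5.46=10.84; next y=7/10·(-5.26)+1/2·10.84=1.738
n=4: y=1.738, sp=-2, e=sp−y=-3.738; I=-2.678, D=e−e_prev=-6.998; u=1·(-3.738)+2·(-2.678)+1·(-6.998)=-16.092; next y=7/10·1.738+1/2·(-16.092)=-6.8294
n=5: y=-6.8294, sp=-2, e=sp−y=4.8294; I=2.1514, D=e−e_prev=8.5674; u=1·4.8294+2·2.1514+1·8.5674=17.6996; next y=7/10·(-6.8294)+1/2·17.6996=4.06922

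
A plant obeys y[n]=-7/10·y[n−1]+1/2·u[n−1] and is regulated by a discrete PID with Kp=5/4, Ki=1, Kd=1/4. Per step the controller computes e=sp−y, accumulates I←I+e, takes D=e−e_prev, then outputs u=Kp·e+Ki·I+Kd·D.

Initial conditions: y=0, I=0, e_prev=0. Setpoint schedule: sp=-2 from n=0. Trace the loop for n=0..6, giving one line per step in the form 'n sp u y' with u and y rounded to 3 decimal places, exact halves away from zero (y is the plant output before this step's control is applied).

0 -2 -5.000 0.000
1 -2 -0.250 -2.500
2 -2 -10.688 1.625
3 -2 6.984 -6.481
4 -2 -26.837 8.029
5 -2 34.431 -19.039
6 -2 -79.251 30.543

(exact arithmetic carried between steps; '≈' marks a value shown rounded to 6 d.p. or computed from one; I and e_prev carry over from the previous line; the table rounds u and y to 3 d.p., halves away from zero)
n=0: y=0, sp=-2, e=sp−y=-2; I=-2, D=e−e_prev=-2; u=5/4·(-2)+1·(-2)+1/4·(-2)=-5; next y=-7/10·0+1/2·(-5)=-2.5
n=1: y=-2.5, sp=-2, e=sp−y=0.5; I=-1.5, D=e−e_prev=2.5; u=5/4·0.5+1·(-1.5)+1/4·2.5=-0.25; next y=-7/10·(-2.5)+1/2·(-0.25)=1.625
n=2: y=1.625, sp=-2, e=sp−y=-3.625; I=-5.125, D=e−e_prev=-4.125; u=5/4·(-3.625)+1·(-5.125)+1/4·(-4.125)=-10.6875; next y=-7/10·1.625+1/2·(-10.6875)=-6.48125
n=3: y=-6.48125, sp=-2, e=sp−y=4.48125; I=-0.64375, D=e−e_prev=8.10625; u=5/4·4.48125+1·(-0.64375)+1/4·8.10625=6.984375; next y=-7/10·(-6.48125)+1/2·6.984375≈8.029063
n=4: y≈8.029063, sp=-2, e=sp−y≈-10.029063; I≈-10.672813, D=e−e_prev≈-14.510313; u=5/4·(-10.029063)+1·(-10.672813)+1/4·(-14.510313)≈-26.836719; next y=-7/10·8.029063+1/2·(-26.836719)≈-19.038703
n=5: y≈-19.038703, sp=-2, e=sp−y≈17.038703; I≈6.365891, D=e−e_prev≈27.067766; u=5/4·17.038703+1·6.365891+1/4·27.067766≈34.431211; next y=-7/10·(-19.038703)+1/2·34.431211≈30.542698
n=6: y≈30.542698, sp=-2, e=sp−y≈-32.542698; I≈-26.176807, D=e−e_prev≈-49.581401; u=5/4·(-32.542698)+1·(-26.176807)+1/4·(-49.581401)≈-79.250529; next y=-7/10·30.542698+1/2·(-79.250529)≈-61.005153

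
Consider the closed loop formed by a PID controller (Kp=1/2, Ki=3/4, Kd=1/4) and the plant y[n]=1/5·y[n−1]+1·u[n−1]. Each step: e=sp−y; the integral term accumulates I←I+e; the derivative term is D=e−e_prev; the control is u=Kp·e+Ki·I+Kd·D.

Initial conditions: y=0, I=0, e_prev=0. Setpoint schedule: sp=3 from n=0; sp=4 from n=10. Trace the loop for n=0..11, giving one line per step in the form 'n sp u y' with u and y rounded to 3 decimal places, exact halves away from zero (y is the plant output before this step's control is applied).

(exact arithmetic carried between steps; '≈' marks a value shown rounded to 6 d.p. or computed from one; I and e_prev carry over from the previous line; the table rounds u and y to 3 d.p., halves away from zero)
n=0: y=0, sp=3, e=sp−y=3; I=3, D=e−e_prev=3; u=1/2·3+3/4·3+1/4·3=4.5; next y=1/5·0+1·4.5=4.5
n=1: y=4.5, sp=3, e=sp−y=-1.5; I=1.5, D=e−e_prev=-4.5; u=1/2·(-1.5)+3/4·1.5+1/4·(-4.5)=-0.75; next y=1/5·4.5+1·(-0.75)=0.15
n=2: y=0.15, sp=3, e=sp−y=2.85; I=4.35, D=e−e_prev=4.35; u=1/2·2.85+3/4·4.35+1/4·4.35=5.775; next y=1/5·0.15+1·5.775=5.805
n=3: y=5.805, sp=3, e=sp−y=-2.805; I=1.545, D=e−e_prev=-5.655; u=1/2·(-2.805)+3/4·1.545+1/4·(-5.655)=-1.6575; next y=1/5·5.805+1·(-1.6575)=-0.4965
n=4: y=-0.4965, sp=3, e=sp−y=3.4965; I=5.0415, D=e−e_prev=6.3015; u=1/2·3.4965+3/4·5.0415+1/4·6.3015=7.10475; next y=1/5·(-0.4965)+1·7.10475=7.00545
n=5: y=7.00545, sp=3, e=sp−y=-4.00545; I=1.03605, D=e−e_prev=-7.50195; u=1/2·(-4.00545)+3/4·1.03605+1/4·(-7.50195)=-3.101175; next y=1/5·7.00545+1·(-3.101175)=-1.700085
n=6: y=-1.700085, sp=3, e=sp−y=4.700085; I=5.736135, D=e−e_prev=8.705535; u=1/2·4.700085+3/4·5.736135+1/4·8.705535≈8.828528; next y=1/5·(-1.700085)+1·8.828528≈8.488511
n=7: y≈8.488511, sp=3, e=sp−y≈-5.488511; I≈0.247625, D=e−e_prev≈-10.188596; u=1/2·(-5.488511)+3/4·0.247625+1/4·(-10.188596)≈-5.105686; next y=1/5·8.488511+1·(-5.105686)≈-3.407984
n=8: y≈-3.407984, sp=3, e=sp−y≈6.407984; I≈6.655608, D=e−e_prev≈11.896494; u=1/2·6.407984+3/4·6.655608+1/4·11.896494≈11.169821; next y=1/5·(-3.407984)+1·11.169821≈10.488225
n=9: y≈10.488225, sp=3, e=sp−y≈-7.488225; I≈-0.832617, D=e−e_prev≈-13.896208; u=1/2·(-7.488225)+3/4·(-0.832617)+1/4·(-13.896208)≈-7.842627; next y=1/5·10.488225+1·(-7.842627)≈-5.744982
n=10: y≈-5.744982, sp=4, e=sp−y≈9.744982; I≈8.912365, D=e−e_prev≈17.233207; u=1/2·9.744982+3/4·8.912365+1/4·17.233207≈15.865067; next y=1/5·(-5.744982)+1·15.865067≈14.716070
n=11: y≈14.716070, sp=4, e=sp−y≈-10.716070; I≈-1.803705, D=e−e_prev≈-20.461052; u=1/2·(-10.716070)+3/4·(-1.803705)+1/4·(-20.461052)≈-11.826077; next y=1/5·14.716070+1·(-11.826077)≈-8.882863

0 3 4.500 0.000
1 3 -0.750 4.500
2 3 5.775 0.150
3 3 -1.658 5.805
4 3 7.105 -0.497
5 3 -3.101 7.005
6 3 8.829 -1.700
7 3 -5.106 8.489
8 3 11.170 -3.408
9 3 -7.843 10.488
10 4 15.865 -5.745
11 4 -11.826 14.716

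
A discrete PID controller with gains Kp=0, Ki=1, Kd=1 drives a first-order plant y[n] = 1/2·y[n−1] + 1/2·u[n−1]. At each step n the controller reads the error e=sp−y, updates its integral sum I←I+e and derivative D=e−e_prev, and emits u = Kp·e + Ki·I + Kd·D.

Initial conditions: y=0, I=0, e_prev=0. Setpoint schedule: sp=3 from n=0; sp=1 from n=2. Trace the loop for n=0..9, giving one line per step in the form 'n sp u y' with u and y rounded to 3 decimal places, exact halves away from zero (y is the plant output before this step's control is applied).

(exact arithmetic carried between steps; '≈' marks a value shown rounded to 6 d.p. or computed from one; I and e_prev carry over from the previous line; the table rounds u and y to 3 d.p., halves away from zero)
n=0: y=0, sp=3, e=sp−y=3; I=3, D=e−e_prev=3; u=0·3+1·3+1·3=6; next y=1/2·0+1/2·6=3
n=1: y=3, sp=3, e=sp−y=0; I=3, D=e−e_prev=-3; u=0·0+1·3+1·(-3)=0; next y=1/2·3+1/2·0=1.5
n=2: y=1.5, sp=1, e=sp−y=-0.5; I=2.5, D=e−e_prev=-0.5; u=0·(-0.5)+1·2.5+1·(-0.5)=2; next y=1/2·1.5+1/2·2=1.75
n=3: y=1.75, sp=1, e=sp−y=-0.75; I=1.75, D=e−e_prev=-0.25; u=0·(-0.75)+1·1.75+1·(-0.25)=1.5; next y=1/2·1.75+1/2·1.5=1.625
n=4: y=1.625, sp=1, e=sp−y=-0.625; I=1.125, D=e−e_prev=0.125; u=0·(-0.625)+1·1.125+1·0.125=1.25; next y=1/2·1.625+1/2·1.25=1.4375
n=5: y=1.4375, sp=1, e=sp−y=-0.4375; I=0.6875, D=e−e_prev=0.1875; u=0·(-0.4375)+1·0.6875+1·0.1875=0.875; next y=1/2·1.4375+1/2·0.875=1.15625
n=6: y=1.15625, sp=1, e=sp−y=-0.15625; I=0.53125, D=e−e_prev=0.28125; u=0·(-0.15625)+1·0.53125+1·0.28125=0.8125; next y=1/2·1.15625+1/2·0.8125=0.984375
n=7: y=0.984375, sp=1, e=sp−y=0.015625; I=0.546875, D=e−e_prev=0.171875; u=0·0.015625+1·0.546875+1·0.171875=0.71875; next y=1/2·0.984375+1/2·0.71875≈0.851563
n=8: y≈0.851563, sp=1, e=sp−y≈0.148438; I≈0.695313, D=e−e_prev≈0.132813; u=0·0.148438+1·0.695313+1·0.132813≈0.828125; next y=1/2·0.851563+1/2·0.828125≈0.839844
n=9: y≈0.839844, sp=1, e=sp−y≈0.160156; I≈0.855469, D=e−e_prev≈0.011719; u=0·0.160156+1·0.855469+1·0.011719≈0.867188; next y=1/2·0.839844+1/2·0.867188≈0.853516

0 3 6.000 0.000
1 3 0.000 3.000
2 1 2.000 1.500
3 1 1.500 1.750
4 1 1.250 1.625
5 1 0.875 1.438
6 1 0.813 1.156
7 1 0.719 0.984
8 1 0.828 0.852
9 1 0.867 0.840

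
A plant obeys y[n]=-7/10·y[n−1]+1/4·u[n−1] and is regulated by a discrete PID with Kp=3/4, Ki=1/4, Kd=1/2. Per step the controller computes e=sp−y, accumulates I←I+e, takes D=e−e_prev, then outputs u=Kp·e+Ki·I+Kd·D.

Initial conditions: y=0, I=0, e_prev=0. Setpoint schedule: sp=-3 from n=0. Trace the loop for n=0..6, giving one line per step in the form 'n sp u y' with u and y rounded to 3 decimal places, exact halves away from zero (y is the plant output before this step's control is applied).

(exact arithmetic carried between steps; '≈' marks a value shown rounded to 6 d.p. or computed from one; I and e_prev carry over from the previous line; the table rounds u and y to 3 d.p., halves away from zero)
n=0: y=0, sp=-3, e=sp−y=-3; I=-3, D=e−e_prev=-3; u=3/4·(-3)+1/4·(-3)+1/2·(-3)=-4.5; next y=-7/10·0+1/4·(-4.5)=-1.125
n=1: y=-1.125, sp=-3, e=sp−y=-1.875; I=-4.875, D=e−e_prev=1.125; u=3/4·(-1.875)+1/4·(-4.875)+1/2·1.125=-2.0625; next y=-7/10·(-1.125)+1/4·(-2.0625)=0.271875
n=2: y=0.271875, sp=-3, e=sp−y=-3.271875; I=-8.146875, D=e−e_prev=-1.396875; u=3/4·(-3.271875)+1/4·(-8.146875)+1/2·(-1.396875)≈-5.189063; next y=-7/10·0.271875+1/4·(-5.189063)≈-1.487578
n=3: y≈-1.487578, sp=-3, e=sp−y≈-1.512422; I≈-9.659297, D=e−e_prev≈1.759453; u=3/4·(-1.512422)+1/4·(-9.659297)+1/2·1.759453≈-2.669414; next y=-7/10·(-1.487578)+1/4·(-2.669414)≈0.373951
n=4: y≈0.373951, sp=-3, e=sp−y≈-3.373951; I≈-13.033248, D=e−e_prev≈-1.861529; u=3/4·(-3.373951)+1/4·(-13.033248)+1/2·(-1.861529)≈-6.719540; next y=-7/10·0.373951+1/4·(-6.719540)≈-1.941651
n=5: y≈-1.941651, sp=-3, e=sp−y≈-1.058349; I≈-14.091597, D=e−e_prev≈2.315602; u=3/4·(-1.058349)+1/4·(-14.091597)+1/2·2.315602≈-3.158860; next y=-7/10·(-1.941651)+1/4·(-3.158860)≈0.569441
n=6: y≈0.569441, sp=-3, e=sp−y≈-3.569441; I≈-17.661038, D=e−e_prev≈-2.511091; u=3/4·(-3.569441)+1/4·(-17.661038)+1/2·(-2.511091)≈-8.347886; next y=-7/10·0.569441+1/4·(-8.347886)≈-2.485580

0 -3 -4.500 0.000
1 -3 -2.063 -1.125
2 -3 -5.189 0.272
3 -3 -2.669 -1.488
4 -3 -6.720 0.374
5 -3 -3.159 -1.942
6 -3 -8.348 0.569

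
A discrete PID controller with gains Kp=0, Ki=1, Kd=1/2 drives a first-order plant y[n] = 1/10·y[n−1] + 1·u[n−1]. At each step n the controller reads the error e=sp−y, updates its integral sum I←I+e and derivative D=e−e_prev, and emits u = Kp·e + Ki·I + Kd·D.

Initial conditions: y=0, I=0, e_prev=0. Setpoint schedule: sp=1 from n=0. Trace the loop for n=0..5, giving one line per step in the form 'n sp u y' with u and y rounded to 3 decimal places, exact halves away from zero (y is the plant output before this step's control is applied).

0 1 1.500 0.000
1 1 -0.250 1.500
2 1 2.400 -0.100
3 1 -1.035 2.390
4 1 3.599 -0.796
5 1 -2.671 3.519

(exact arithmetic carried between steps; '≈' marks a value shown rounded to 6 d.p. or computed from one; I and e_prev carry over from the previous line; the table rounds u and y to 3 d.p., halves away from zero)
n=0: y=0, sp=1, e=sp−y=1; I=1, D=e−e_prev=1; u=0·1+1·1+1/2·1=1.5; next y=1/10·0+1·1.5=1.5
n=1: y=1.5, sp=1, e=sp−y=-0.5; I=0.5, D=e−e_prev=-1.5; u=0·(-0.5)+1·0.5+1/2·(-1.5)=-0.25; next y=1/10·1.5+1·(-0.25)=-0.1
n=2: y=-0.1, sp=1, e=sp−y=1.1; I=1.6, D=e−e_prev=1.6; u=0·1.1+1·1.6+1/2·1.6=2.4; next y=1/10·(-0.1)+1·2.4=2.39
n=3: y=2.39, sp=1, e=sp−y=-1.39; I=0.21, D=e−e_prev=-2.49; u=0·(-1.39)+1·0.21+1/2·(-2.49)=-1.035; next y=1/10·2.39+1·(-1.035)=-0.796
n=4: y=-0.796, sp=1, e=sp−y=1.796; I=2.006, D=e−e_prev=3.186; u=0·1.796+1·2.006+1/2·3.186=3.599; next y=1/10·(-0.796)+1·3.599=3.5194
n=5: y=3.5194, sp=1, e=sp−y=-2.5194; I=-0.5134, D=e−e_prev=-4.3154; u=0·(-2.5194)+1·(-0.5134)+1/2·(-4.3154)=-2.6711; next y=1/10·3.5194+1·(-2.6711)=-2.31916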